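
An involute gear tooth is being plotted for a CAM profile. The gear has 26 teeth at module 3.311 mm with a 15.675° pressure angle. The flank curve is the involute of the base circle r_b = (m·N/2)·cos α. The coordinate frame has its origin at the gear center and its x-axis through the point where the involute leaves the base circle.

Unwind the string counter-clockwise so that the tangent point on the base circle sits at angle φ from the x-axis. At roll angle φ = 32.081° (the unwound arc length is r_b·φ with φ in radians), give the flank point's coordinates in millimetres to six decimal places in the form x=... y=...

x=47.438120 y=2.349743

pitch radius r_p = m·N/2 = 3.311·26/2 = 43.043000
base radius r_b = r_p·cos α = 43.043000·cos 15.675° = 41.442219
roll angle φ = 32.081° = 0.55991908 rad
x = r_b·(cos φ + φ·sin φ) = 41.442219·(0.84729809 + 0.55991908·0.53111763) = 47.438120
y = r_b·(sin φ − φ·cos φ) = 41.442219·(0.53111763 − 0.55991908·0.84729809) = 2.349743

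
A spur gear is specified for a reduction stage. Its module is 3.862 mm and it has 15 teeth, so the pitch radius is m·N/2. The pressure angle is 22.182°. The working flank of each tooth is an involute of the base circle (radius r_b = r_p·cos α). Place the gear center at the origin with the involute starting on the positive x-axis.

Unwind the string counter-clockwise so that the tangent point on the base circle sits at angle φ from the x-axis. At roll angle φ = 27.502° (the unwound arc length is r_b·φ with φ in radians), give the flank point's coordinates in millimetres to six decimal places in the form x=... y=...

pitch radius r_p = m·N/2 = 3.862·15/2 = 28.965000
base radius r_b = r_p·cos α = 28.965000·cos 22.182° = 26.821278
roll angle φ = 27.502° = 0.48000045 rad
x = r_b·(cos φ + φ·sin φ) = 26.821278·(0.88699471 + 0.48000045·0.46177958) = 29.735387
y = r_b·(sin φ − φ·cos φ) = 26.821278·(0.46177958 − 0.48000045·0.88699471) = 0.966148

x=29.735387 y=0.966148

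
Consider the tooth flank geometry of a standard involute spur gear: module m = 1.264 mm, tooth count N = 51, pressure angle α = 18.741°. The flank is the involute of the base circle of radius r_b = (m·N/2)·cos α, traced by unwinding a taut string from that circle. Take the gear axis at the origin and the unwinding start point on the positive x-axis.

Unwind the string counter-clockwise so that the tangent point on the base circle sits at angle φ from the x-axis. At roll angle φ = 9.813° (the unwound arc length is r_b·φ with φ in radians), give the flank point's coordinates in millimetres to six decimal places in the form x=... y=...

x=30.967470 y=0.050965

pitch radius r_p = m·N/2 = 1.264·51/2 = 32.232000
base radius r_b = r_p·cos α = 32.232000·cos 18.741° = 30.523079
roll angle φ = 9.813° = 0.17126916 rad
x = r_b·(cos φ + φ·sin φ) = 30.523079·(0.98536925 + 0.17126916·0.17043308) = 30.967470
y = r_b·(sin φ − φ·cos φ) = 30.523079·(0.17043308 − 0.17126916·0.98536925) = 0.050965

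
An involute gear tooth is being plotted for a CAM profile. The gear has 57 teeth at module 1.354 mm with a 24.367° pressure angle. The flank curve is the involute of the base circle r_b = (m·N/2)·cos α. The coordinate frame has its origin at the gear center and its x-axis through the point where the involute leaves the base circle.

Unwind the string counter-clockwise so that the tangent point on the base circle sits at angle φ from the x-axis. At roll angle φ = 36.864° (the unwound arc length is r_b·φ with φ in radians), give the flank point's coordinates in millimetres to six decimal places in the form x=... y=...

x=41.691411 y=2.993484

pitch radius r_p = m·N/2 = 1.354·57/2 = 38.589000
base radius r_b = r_p·cos α = 38.589000·cos 24.367° = 35.151547
roll angle φ = 36.864° = 0.64339818 rad
x = r_b·(cos φ + φ·sin φ) = 35.151547·(0.80006176 + 0.64339818·0.59991765) = 41.691411
y = r_b·(sin φ − φ·cos φ) = 35.151547·(0.59991765 − 0.64339818·0.80006176) = 2.993484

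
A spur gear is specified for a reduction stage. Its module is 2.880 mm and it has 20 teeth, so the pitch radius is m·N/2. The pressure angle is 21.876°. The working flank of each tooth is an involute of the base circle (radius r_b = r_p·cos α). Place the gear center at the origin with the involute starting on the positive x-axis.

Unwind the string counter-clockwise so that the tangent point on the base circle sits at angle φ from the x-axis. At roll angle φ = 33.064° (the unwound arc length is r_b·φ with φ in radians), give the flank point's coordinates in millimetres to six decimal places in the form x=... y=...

pitch radius r_p = m·N/2 = 2.880·20/2 = 28.800000
base radius r_b = r_p·cos α = 28.800000·cos 21.876° = 26.726181
roll angle φ = 33.064° = 0.57707566 rad
x = r_b·(cos φ + φ·sin φ) = 26.726181·(0.83806168 + 0.57707566·0.54557550) = 30.812615
y = r_b·(sin φ − φ·cos φ) = 26.726181·(0.54557550 − 0.57707566·0.83806168) = 1.655700

x=30.812615 y=1.655700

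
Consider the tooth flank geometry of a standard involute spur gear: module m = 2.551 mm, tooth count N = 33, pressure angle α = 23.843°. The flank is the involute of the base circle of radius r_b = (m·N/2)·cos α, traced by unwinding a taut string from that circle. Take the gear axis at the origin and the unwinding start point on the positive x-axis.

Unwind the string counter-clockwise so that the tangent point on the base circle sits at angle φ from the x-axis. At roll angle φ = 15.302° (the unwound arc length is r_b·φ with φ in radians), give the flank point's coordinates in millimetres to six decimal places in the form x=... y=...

pitch radius r_p = m·N/2 = 2.551·33/2 = 42.091500
base radius r_b = r_p·cos α = 42.091500·cos 23.843° = 38.499266
roll angle φ = 15.302° = 0.26707028 rad
x = r_b·(cos φ + φ·sin φ) = 38.499266·(0.96454821 + 0.26707028·0.26390672) = 39.847890
y = r_b·(sin φ − φ·cos φ) = 38.499266·(0.26390672 − 0.26707028·0.96454821) = 0.242721

x=39.847890 y=0.242721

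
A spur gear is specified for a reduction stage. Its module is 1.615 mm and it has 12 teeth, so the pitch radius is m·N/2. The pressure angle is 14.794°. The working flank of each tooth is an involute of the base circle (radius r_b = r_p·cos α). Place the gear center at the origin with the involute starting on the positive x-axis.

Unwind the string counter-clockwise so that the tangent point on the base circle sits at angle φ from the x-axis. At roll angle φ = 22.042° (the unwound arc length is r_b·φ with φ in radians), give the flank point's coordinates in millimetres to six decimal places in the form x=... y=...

pitch radius r_p = m·N/2 = 1.615·12/2 = 9.690000
base radius r_b = r_p·cos α = 9.690000·cos 14.794° = 9.368778
roll angle φ = 22.042° = 0.38470547 rad
x = r_b·(cos φ + φ·sin φ) = 9.368778·(0.92690900 + 0.38470547·0.37528615) = 10.036618
y = r_b·(sin φ − φ·cos φ) = 9.368778·(0.37528615 − 0.38470547·0.92690900) = 0.175189

x=10.036618 y=0.175189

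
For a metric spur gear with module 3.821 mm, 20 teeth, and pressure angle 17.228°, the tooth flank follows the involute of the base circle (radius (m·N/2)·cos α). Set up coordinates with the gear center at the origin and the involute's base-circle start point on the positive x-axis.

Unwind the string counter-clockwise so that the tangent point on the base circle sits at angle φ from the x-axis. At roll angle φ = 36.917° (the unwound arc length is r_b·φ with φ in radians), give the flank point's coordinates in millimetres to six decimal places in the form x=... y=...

x=43.302977 y=3.120996

pitch radius r_p = m·N/2 = 3.821·20/2 = 38.210000
base radius r_b = r_p·cos α = 38.210000·cos 17.228° = 36.495660
roll angle φ = 36.917° = 0.64432320 rad
x = r_b·(cos φ + φ·sin φ) = 36.495660·(0.79950648 + 0.64432320·0.60065747) = 43.302977
y = r_b·(sin φ − φ·cos φ) = 36.495660·(0.60065747 − 0.64432320·0.79950648) = 3.120996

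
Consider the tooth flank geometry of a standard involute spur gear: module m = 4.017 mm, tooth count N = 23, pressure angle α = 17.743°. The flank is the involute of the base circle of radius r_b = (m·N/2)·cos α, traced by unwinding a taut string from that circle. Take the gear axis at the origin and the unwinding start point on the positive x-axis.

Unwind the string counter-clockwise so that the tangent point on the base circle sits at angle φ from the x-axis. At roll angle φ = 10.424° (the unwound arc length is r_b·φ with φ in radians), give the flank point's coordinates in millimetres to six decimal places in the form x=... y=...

pitch radius r_p = m·N/2 = 4.017·23/2 = 46.195500
base radius r_b = r_p·cos α = 46.195500·cos 17.743° = 43.998120
roll angle φ = 10.424° = 0.18193312 rad
x = r_b·(cos φ + φ·sin φ) = 43.998120·(0.98349577 + 0.18193312·0.18093113) = 44.720267
y = r_b·(sin φ − φ·cos φ) = 43.998120·(0.18093113 − 0.18193312·0.98349577) = 0.088026

x=44.720267 y=0.088026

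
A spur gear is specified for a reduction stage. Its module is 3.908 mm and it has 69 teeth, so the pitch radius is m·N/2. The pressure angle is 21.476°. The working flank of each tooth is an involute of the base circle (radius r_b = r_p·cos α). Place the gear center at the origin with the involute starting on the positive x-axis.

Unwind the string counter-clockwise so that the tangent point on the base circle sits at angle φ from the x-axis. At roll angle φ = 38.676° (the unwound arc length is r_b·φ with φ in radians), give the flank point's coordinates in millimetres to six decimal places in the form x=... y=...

pitch radius r_p = m·N/2 = 3.908·69/2 = 134.826000
base radius r_b = r_p·cos α = 134.826000·cos 21.476° = 125.465166
roll angle φ = 38.676° = 0.67502354 rad
x = r_b·(cos φ + φ·sin φ) = 125.465166·(0.78069224 + 0.67502354·0.62491570) = 150.875005
y = r_b·(sin φ − φ·cos φ) = 125.465166·(0.62491570 − 0.67502354·0.78069224) = 12.286811

x=150.875005 y=12.286811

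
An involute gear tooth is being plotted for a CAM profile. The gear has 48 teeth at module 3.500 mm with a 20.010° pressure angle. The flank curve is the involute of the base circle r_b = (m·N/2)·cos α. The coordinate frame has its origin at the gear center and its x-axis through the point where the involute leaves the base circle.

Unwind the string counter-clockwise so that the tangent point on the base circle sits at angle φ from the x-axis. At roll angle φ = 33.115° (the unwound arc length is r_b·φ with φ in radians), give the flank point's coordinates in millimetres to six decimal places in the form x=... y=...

pitch radius r_p = m·N/2 = 3.500·48/2 = 84.000000
base radius r_b = r_p·cos α = 84.000000·cos 20.010° = 78.929165
roll angle φ = 33.115° = 0.57796578 rad
x = r_b·(cos φ + φ·sin φ) = 78.929165·(0.83757572 + 0.57796578·0.54632126) = 91.031430
y = r_b·(sin φ − φ·cos φ) = 78.929165·(0.54632126 − 0.57796578·0.83757572) = 4.911853

x=91.031430 y=4.911853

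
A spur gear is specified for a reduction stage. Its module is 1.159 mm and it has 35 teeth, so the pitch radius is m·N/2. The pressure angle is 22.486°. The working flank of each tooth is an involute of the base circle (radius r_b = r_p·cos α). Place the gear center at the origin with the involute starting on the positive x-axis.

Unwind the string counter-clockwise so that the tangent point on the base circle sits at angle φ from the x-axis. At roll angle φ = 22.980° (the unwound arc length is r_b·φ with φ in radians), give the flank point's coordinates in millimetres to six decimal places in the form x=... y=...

pitch radius r_p = m·N/2 = 1.159·35/2 = 20.282500
base radius r_b = r_p·cos α = 20.282500·cos 22.486° = 18.740483
roll angle φ = 22.980° = 0.40107666 rad
x = r_b·(cos φ + φ·sin φ) = 18.740483·(0.92064119 + 0.40107666·0.39040979) = 20.187725
y = r_b·(sin φ − φ·cos φ) = 18.740483·(0.39040979 − 0.40107666·0.92064119) = 0.396588

x=20.187725 y=0.396588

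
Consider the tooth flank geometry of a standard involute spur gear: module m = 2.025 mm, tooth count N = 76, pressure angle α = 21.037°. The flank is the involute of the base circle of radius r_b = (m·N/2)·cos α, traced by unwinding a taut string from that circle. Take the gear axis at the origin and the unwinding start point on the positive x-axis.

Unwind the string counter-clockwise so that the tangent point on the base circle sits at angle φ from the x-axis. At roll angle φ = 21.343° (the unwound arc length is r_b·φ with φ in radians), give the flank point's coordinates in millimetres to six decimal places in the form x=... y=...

x=76.632629 y=1.220370

pitch radius r_p = m·N/2 = 2.025·76/2 = 76.950000
base radius r_b = r_p·cos α = 76.950000·cos 21.037° = 71.821191
roll angle φ = 21.343° = 0.37250562 rad
x = r_b·(cos φ + φ·sin φ) = 71.821191·(0.93141835 + 0.37250562·0.36395035) = 76.632629
y = r_b·(sin φ − φ·cos φ) = 71.821191·(0.36395035 − 0.37250562·0.93141835) = 1.220370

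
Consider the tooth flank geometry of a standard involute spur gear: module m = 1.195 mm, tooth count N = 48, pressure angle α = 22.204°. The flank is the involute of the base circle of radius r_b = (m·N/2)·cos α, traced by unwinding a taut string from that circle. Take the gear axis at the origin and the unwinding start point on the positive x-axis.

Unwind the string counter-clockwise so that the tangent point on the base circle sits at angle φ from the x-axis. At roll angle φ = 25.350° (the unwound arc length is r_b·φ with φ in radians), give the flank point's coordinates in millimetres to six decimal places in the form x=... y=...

x=29.026348 y=0.751686

pitch radius r_p = m·N/2 = 1.195·48/2 = 28.680000
base radius r_b = r_p·cos α = 28.680000·cos 22.204° = 26.553212
roll angle φ = 25.350° = 0.44244097 rad
x = r_b·(cos φ + φ·sin φ) = 26.553212·(0.90370927 + 0.44244097·0.42814666) = 29.026348
y = r_b·(sin φ − φ·cos φ) = 26.553212·(0.42814666 − 0.44244097·0.90370927) = 0.751686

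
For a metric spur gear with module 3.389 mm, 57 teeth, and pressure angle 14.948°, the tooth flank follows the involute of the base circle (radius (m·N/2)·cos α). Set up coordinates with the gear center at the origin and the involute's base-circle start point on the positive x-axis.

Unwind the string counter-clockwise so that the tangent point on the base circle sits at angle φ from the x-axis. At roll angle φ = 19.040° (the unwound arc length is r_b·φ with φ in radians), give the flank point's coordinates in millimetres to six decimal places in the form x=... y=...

x=98.329239 y=1.128948

pitch radius r_p = m·N/2 = 3.389·57/2 = 96.586500
base radius r_b = r_p·cos α = 96.586500·cos 14.948° = 93.318044
roll angle φ = 19.040° = 0.33231069 rad
x = r_b·(cos φ + φ·sin φ) = 93.318044·(0.94529106 + 0.33231069·0.32622817) = 98.329239
y = r_b·(sin φ − φ·cos φ) = 93.318044·(0.32622817 − 0.33231069·0.94529106) = 1.128948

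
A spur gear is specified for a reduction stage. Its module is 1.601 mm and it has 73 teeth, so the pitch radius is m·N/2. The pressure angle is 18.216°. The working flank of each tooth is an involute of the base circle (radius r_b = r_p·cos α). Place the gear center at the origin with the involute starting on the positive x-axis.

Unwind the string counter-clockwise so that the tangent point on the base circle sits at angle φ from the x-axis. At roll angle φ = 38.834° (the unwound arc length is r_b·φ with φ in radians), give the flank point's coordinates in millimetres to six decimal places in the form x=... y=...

x=66.830432 y=5.500709

pitch radius r_p = m·N/2 = 1.601·73/2 = 58.436500
base radius r_b = r_p·cos α = 58.436500·cos 18.216° = 55.507943
roll angle φ = 38.834° = 0.67778116 rad
x = r_b·(cos φ + φ·sin φ) = 55.507943·(0.77896599 + 0.67778116·0.62706617) = 66.830432
y = r_b·(sin φ − φ·cos φ) = 55.507943·(0.62706617 − 0.67778116·0.77896599) = 5.500709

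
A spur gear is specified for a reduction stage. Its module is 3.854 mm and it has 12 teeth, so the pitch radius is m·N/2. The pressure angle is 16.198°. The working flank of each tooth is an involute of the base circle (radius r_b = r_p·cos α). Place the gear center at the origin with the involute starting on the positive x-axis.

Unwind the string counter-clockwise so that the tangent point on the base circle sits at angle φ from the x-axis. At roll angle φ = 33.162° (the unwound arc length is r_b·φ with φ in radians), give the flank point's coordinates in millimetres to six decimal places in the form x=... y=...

pitch radius r_p = m·N/2 = 3.854·12/2 = 23.124000
base radius r_b = r_p·cos α = 23.124000·cos 16.198° = 22.206056
roll angle φ = 33.162° = 0.57878609 rad
x = r_b·(cos φ + φ·sin φ) = 22.206056·(0.83712729 + 0.57878609·0.54700814) = 25.619749
y = r_b·(sin φ − φ·cos φ) = 22.206056·(0.54700814 − 0.57878609·0.83712729) = 1.387668

x=25.619749 y=1.387668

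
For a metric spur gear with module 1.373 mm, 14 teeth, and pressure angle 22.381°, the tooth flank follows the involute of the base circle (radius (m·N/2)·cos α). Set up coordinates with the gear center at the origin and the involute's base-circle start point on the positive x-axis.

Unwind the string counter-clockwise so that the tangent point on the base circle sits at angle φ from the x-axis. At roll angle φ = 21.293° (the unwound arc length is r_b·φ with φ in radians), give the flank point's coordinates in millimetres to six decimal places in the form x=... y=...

pitch radius r_p = m·N/2 = 1.373·14/2 = 9.611000
base radius r_b = r_p·cos α = 9.611000·cos 22.381° = 8.887026
roll angle φ = 21.293° = 0.37163296 rad
x = r_b·(cos φ + φ·sin φ) = 8.887026·(0.93173560 + 0.37163296·0.36313740) = 9.479697
y = r_b·(sin φ − φ·cos φ) = 8.887026·(0.36313740 − 0.37163296·0.93173560) = 0.149957

x=9.479697 y=0.149957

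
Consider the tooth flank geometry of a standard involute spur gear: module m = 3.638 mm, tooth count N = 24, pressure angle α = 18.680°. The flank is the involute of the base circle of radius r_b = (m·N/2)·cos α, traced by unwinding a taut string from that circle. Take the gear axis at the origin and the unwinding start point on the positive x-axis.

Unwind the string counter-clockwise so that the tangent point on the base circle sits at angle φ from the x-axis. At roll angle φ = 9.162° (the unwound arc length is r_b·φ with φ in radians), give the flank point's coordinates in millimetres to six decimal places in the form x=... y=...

x=41.881666 y=0.056223

pitch radius r_p = m·N/2 = 3.638·24/2 = 43.656000
base radius r_b = r_p·cos α = 43.656000·cos 18.680° = 41.356295
roll angle φ = 9.162° = 0.15990707 rad
x = r_b·(cos φ + φ·sin φ) = 41.356295·(0.98724209 + 0.15990707·0.15922646) = 41.881666
y = r_b·(sin φ − φ·cos φ) = 41.356295·(0.15922646 − 0.15990707·0.98724209) = 0.056223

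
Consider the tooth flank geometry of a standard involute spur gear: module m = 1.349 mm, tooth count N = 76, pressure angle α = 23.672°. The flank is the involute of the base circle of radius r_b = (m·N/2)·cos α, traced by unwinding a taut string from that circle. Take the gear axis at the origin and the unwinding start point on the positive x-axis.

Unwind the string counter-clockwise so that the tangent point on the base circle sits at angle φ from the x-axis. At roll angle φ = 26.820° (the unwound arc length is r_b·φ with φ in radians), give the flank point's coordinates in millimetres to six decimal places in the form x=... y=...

pitch radius r_p = m·N/2 = 1.349·76/2 = 51.262000
base radius r_b = r_p·cos α = 51.262000·cos 23.672° = 46.948760
roll angle φ = 26.820° = 0.46809731 rad
x = r_b·(cos φ + φ·sin φ) = 46.948760·(0.89242838 + 0.46809731·0.45118908) = 51.814002
y = r_b·(sin φ − φ·cos φ) = 46.948760·(0.45118908 − 0.46809731·0.89242838) = 1.570237

x=51.814002 y=1.570237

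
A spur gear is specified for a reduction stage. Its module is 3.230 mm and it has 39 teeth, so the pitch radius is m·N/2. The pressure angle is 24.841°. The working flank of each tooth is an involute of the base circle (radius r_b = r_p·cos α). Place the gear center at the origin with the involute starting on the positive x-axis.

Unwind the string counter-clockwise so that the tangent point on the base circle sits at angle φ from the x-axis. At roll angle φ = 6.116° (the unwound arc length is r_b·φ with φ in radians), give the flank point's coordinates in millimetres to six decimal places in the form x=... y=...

pitch radius r_p = m·N/2 = 3.230·39/2 = 62.985000
base radius r_b = r_p·cos α = 62.985000·cos 24.841° = 57.157445
roll angle φ = 6.116° = 0.10674434 rad
x = r_b·(cos φ + φ·sin φ) = 57.157445·(0.99430823 + 0.10674434·0.10654174) = 57.482154
y = r_b·(sin φ − φ·cos φ) = 57.157445·(0.10654174 − 0.10674434·0.99430823) = 0.023147

x=57.482154 y=0.023147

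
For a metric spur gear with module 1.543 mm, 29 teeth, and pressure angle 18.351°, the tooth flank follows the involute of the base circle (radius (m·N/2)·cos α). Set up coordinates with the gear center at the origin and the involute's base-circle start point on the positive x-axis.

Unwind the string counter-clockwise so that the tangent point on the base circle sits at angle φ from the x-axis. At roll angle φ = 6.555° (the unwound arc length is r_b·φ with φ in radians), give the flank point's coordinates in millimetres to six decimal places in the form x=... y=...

pitch radius r_p = m·N/2 = 1.543·29/2 = 22.373500
base radius r_b = r_p·cos α = 22.373500·cos 18.351° = 21.235709
roll angle φ = 6.555° = 0.11440633 rad
x = r_b·(cos φ + φ·sin φ) = 21.235709·(0.99346273 + 0.11440633·0.11415692) = 21.374230
y = r_b·(sin φ − φ·cos φ) = 21.235709·(0.11415692 − 0.11440633·0.99346273) = 0.010586

x=21.374230 y=0.010586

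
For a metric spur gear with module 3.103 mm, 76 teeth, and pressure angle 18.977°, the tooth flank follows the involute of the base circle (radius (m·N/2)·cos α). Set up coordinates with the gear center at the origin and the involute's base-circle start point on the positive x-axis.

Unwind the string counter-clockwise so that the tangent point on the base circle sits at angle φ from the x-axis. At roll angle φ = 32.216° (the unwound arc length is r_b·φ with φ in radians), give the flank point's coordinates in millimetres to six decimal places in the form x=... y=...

pitch radius r_p = m·N/2 = 3.103·76/2 = 117.914000
base radius r_b = r_p·cos α = 117.914000·cos 18.977° = 111.505279
roll angle φ = 32.216° = 0.56227527 rad
x = r_b·(cos φ + φ·sin φ) = 111.505279·(0.84604433 + 0.56227527·0.53311256) = 127.762786
y = r_b·(sin φ − φ·cos φ) = 111.505279·(0.53311256 − 0.56227527·0.84604433) = 6.400710

x=127.762786 y=6.400710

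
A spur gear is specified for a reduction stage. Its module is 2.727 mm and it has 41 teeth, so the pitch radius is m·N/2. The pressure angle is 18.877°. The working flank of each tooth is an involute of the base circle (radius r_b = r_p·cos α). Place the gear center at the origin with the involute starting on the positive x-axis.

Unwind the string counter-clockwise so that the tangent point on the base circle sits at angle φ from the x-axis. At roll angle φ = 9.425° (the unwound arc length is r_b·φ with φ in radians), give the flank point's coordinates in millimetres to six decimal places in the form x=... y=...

pitch radius r_p = m·N/2 = 2.727·41/2 = 55.903500
base radius r_b = r_p·cos α = 55.903500·cos 18.877° = 52.896748
roll angle φ = 9.425° = 0.16449728 rad
x = r_b·(cos φ + φ·sin φ) = 52.896748·(0.98650080 + 0.16449728·0.16375642) = 53.607589
y = r_b·(sin φ − φ·cos φ) = 52.896748·(0.16375642 − 0.16449728·0.98650080) = 0.078272

x=53.607589 y=0.078272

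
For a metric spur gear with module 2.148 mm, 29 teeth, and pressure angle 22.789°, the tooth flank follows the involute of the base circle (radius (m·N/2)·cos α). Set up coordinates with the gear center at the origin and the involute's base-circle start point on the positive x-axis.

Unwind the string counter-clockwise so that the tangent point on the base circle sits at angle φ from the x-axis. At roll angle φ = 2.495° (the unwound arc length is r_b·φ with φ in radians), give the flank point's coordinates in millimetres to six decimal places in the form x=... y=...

x=28.741879 y=0.000790

pitch radius r_p = m·N/2 = 2.148·29/2 = 31.146000
base radius r_b = r_p·cos α = 31.146000·cos 22.789° = 28.714666
roll angle φ = 2.495° = 0.04354596 rad
x = r_b·(cos φ + φ·sin φ) = 28.714666·(0.99905202 + 0.04354596·0.04353220) = 28.741879
y = r_b·(sin φ − φ·cos φ) = 28.714666·(0.04353220 − 0.04354596·0.99905202) = 0.000790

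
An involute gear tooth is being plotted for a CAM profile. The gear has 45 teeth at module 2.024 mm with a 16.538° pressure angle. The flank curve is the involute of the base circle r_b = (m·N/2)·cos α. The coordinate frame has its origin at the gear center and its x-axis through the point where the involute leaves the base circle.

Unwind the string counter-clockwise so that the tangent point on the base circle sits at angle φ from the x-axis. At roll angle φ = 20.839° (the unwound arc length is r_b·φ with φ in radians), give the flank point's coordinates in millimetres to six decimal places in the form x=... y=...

pitch radius r_p = m·N/2 = 2.024·45/2 = 45.540000
base radius r_b = r_p·cos α = 45.540000·cos 16.538° = 43.656063
roll angle φ = 20.839° = 0.36370916 rad
x = r_b·(cos φ + φ·sin φ) = 43.656063·(0.93458375 + 0.36370916·0.35574320) = 46.448776
y = r_b·(sin φ − φ·cos φ) = 43.656063·(0.35574320 − 0.36370916·0.93458375) = 0.690924

x=46.448776 y=0.690924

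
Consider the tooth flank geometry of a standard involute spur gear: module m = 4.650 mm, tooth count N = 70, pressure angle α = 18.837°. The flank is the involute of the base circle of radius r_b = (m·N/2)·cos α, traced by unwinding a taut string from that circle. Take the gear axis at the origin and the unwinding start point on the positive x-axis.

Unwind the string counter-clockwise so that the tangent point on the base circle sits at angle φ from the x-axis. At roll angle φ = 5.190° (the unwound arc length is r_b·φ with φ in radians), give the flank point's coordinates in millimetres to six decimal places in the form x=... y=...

pitch radius r_p = m·N/2 = 4.650·70/2 = 162.750000
base radius r_b = r_p·cos α = 162.750000·cos 18.837° = 154.033265
roll angle φ = 5.190° = 0.09058259 rad
x = r_b·(cos φ + φ·sin φ) = 154.033265·(0.99590020 + 0.09058259·0.09045876) = 154.663907
y = r_b·(sin φ − φ·cos φ) = 154.033265·(0.09045876 − 0.09058259·0.99590020) = 0.038130

x=154.663907 y=0.038130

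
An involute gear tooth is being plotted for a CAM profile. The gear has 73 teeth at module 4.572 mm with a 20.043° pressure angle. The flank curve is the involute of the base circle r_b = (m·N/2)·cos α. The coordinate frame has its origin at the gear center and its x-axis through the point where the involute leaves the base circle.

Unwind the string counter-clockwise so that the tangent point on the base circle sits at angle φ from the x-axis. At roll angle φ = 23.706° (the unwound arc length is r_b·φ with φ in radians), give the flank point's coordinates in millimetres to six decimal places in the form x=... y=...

pitch radius r_p = m·N/2 = 4.572·73/2 = 166.878000
base radius r_b = r_p·cos α = 166.878000·cos 20.043° = 156.771146
roll angle φ = 23.706° = 0.41374775 rad
x = r_b·(cos φ + φ·sin φ) = 156.771146·(0.91562050 + 0.41374775·0.40204366) = 169.620918
y = r_b·(sin φ − φ·cos φ) = 156.771146·(0.40204366 − 0.41374775·0.91562050) = 3.638304

x=169.620918 y=3.638304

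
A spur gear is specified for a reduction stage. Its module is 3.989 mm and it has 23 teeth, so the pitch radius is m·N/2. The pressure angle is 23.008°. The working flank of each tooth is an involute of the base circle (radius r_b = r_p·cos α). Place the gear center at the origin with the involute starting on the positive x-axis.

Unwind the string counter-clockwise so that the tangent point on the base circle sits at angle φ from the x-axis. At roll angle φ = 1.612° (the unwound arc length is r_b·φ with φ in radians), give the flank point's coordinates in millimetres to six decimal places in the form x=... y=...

pitch radius r_p = m·N/2 = 3.989·23/2 = 45.873500
base radius r_b = r_p·cos α = 45.873500·cos 23.008° = 42.224276
roll angle φ = 1.612° = 0.02813471 rad
x = r_b·(cos φ + φ·sin φ) = 42.224276·(0.99960425 + 0.02813471·0.02813100) = 42.240985
y = r_b·(sin φ − φ·cos φ) = 42.224276·(0.02813100 − 0.02813471·0.99960425) = 0.000313

x=42.240985 y=0.000313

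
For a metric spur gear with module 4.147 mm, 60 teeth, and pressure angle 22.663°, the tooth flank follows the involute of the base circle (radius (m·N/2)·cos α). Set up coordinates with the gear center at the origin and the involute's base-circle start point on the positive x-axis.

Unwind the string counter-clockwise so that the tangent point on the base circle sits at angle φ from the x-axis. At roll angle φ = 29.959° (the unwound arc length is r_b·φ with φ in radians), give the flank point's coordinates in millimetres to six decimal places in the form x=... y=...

pitch radius r_p = m·N/2 = 4.147·60/2 = 124.410000
base radius r_b = r_p·cos α = 124.410000·cos 22.663° = 114.803944
roll angle φ = 29.959° = 0.52288319 rad
x = r_b·(cos φ + φ·sin φ) = 114.803944·(0.86638297 + 0.52288319·0.49938016) = 129.441500
y = r_b·(sin φ − φ·cos φ) = 114.803944·(0.49938016 − 0.52288319·0.86638297) = 5.322663

x=129.441500 y=5.322663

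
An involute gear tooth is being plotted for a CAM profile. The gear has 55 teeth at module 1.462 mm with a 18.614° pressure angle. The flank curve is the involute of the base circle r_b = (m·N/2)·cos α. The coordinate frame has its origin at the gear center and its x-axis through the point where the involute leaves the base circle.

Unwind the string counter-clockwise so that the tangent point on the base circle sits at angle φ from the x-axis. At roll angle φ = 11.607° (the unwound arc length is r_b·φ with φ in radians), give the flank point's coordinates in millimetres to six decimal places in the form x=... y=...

x=38.875719 y=0.105156

pitch radius r_p = m·N/2 = 1.462·55/2 = 40.205000
base radius r_b = r_p·cos α = 40.205000·cos 18.614° = 38.101894
roll angle φ = 11.607° = 0.20258037 rad
x = r_b·(cos φ + φ·sin φ) = 38.101894·(0.97955068 + 0.20258037·0.20119760) = 38.875719
y = r_b·(sin φ − φ·cos φ) = 38.101894·(0.20119760 − 0.20258037·0.97955068) = 0.105156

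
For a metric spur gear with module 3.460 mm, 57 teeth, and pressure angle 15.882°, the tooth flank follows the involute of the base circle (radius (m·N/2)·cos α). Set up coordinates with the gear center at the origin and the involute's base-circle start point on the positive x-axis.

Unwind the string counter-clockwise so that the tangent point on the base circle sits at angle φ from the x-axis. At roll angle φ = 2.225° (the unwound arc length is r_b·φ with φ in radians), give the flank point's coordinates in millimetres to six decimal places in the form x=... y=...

pitch radius r_p = m·N/2 = 3.460·57/2 = 98.610000
base radius r_b = r_p·cos α = 98.610000·cos 15.882° = 94.845793
roll angle φ = 2.225° = 0.03883358 rad
x = r_b·(cos φ + φ·sin φ) = 94.845793·(0.99924607 + 0.03883358·0.03882382) = 94.917282
y = r_b·(sin φ − φ·cos φ) = 94.845793·(0.03882382 − 0.03883358·0.99924607) = 0.001851

x=94.917282 y=0.001851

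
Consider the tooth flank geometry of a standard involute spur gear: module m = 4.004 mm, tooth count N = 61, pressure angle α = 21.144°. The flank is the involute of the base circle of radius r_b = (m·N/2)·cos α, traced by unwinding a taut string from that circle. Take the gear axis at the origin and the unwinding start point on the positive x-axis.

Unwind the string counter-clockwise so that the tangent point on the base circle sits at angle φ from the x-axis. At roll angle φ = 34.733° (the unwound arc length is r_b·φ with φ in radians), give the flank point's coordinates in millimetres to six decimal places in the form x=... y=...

pitch radius r_p = m·N/2 = 4.004·61/2 = 122.122000
base radius r_b = r_p·cos α = 122.122000·cos 21.144° = 113.900356
roll angle φ = 34.733° = 0.60620521 rad
x = r_b·(cos φ + φ·sin φ) = 113.900356·(0.82181602 + 0.60620521·0.56975295) = 132.944864
y = r_b·(sin φ − φ·cos φ) = 113.900356·(0.56975295 − 0.60620521·0.82181602) = 8.151142

x=132.944864 y=8.151142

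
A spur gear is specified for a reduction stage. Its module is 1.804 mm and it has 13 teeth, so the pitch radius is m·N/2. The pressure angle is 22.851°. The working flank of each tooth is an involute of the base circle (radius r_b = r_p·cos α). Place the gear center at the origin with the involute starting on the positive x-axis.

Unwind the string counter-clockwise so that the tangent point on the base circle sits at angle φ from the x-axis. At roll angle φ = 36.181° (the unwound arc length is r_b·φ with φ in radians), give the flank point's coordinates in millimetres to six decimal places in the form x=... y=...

pitch radius r_p = m·N/2 = 1.804·13/2 = 11.726000
base radius r_b = r_p·cos α = 11.726000·cos 22.851° = 10.805718
roll angle φ = 36.181° = 0.63147758 rad
x = r_b·(cos φ + φ·sin φ) = 10.805718·(0.80715612 + 0.63147758·0.59033804) = 12.750114
y = r_b·(sin φ − φ·cos φ) = 10.805718·(0.59033804 − 0.63147758·0.80715612) = 0.871341

x=12.750114 y=0.871341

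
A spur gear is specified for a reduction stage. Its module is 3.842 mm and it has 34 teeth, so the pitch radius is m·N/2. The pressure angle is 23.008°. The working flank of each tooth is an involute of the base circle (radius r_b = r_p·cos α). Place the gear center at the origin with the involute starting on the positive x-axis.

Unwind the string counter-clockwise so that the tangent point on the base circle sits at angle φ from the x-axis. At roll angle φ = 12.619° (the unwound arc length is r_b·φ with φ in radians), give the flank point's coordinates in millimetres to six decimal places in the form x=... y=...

pitch radius r_p = m·N/2 = 3.842·34/2 = 65.314000
base radius r_b = r_p·cos α = 65.314000·cos 23.008° = 60.118290
roll angle φ = 12.619° = 0.22024310 rad
x = r_b·(cos φ + φ·sin φ) = 60.118290·(0.97584437 + 0.22024310·0.21846686) = 61.558736
y = r_b·(sin φ − φ·cos φ) = 60.118290·(0.21846686 − 0.22024310·0.97584437) = 0.213051

x=61.558736 y=0.213051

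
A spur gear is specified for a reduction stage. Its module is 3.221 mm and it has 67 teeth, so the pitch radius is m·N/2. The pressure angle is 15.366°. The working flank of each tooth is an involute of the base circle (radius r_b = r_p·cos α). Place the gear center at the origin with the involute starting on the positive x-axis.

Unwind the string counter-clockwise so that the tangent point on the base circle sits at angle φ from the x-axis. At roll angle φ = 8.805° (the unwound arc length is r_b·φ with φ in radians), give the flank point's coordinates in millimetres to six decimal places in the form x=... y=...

pitch radius r_p = m·N/2 = 3.221·67/2 = 107.903500
base radius r_b = r_p·cos α = 107.903500·cos 15.366° = 104.046254
roll angle φ = 8.805° = 0.15367624 rad
x = r_b·(cos φ + φ·sin φ) = 104.046254·(0.98821503 + 0.15367624·0.15307207) = 105.267608
y = r_b·(sin φ − φ·cos φ) = 104.046254·(0.15307207 − 0.15367624·0.98821503) = 0.125574

x=105.267608 y=0.125574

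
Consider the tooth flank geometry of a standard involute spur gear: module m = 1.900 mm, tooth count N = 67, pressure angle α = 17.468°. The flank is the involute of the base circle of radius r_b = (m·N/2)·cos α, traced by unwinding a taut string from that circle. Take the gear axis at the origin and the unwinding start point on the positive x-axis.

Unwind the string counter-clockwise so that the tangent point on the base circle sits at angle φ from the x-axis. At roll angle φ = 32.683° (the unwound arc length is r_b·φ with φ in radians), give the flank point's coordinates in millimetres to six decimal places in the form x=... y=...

pitch radius r_p = m·N/2 = 1.900·67/2 = 63.650000
base radius r_b = r_p·cos α = 63.650000·cos 17.468° = 60.714764
roll angle φ = 32.683° = 0.57042596 rad
x = r_b·(cos φ + φ·sin φ) = 60.714764·(0.84167104 + 0.57042596·0.53999062) = 69.803503
y = r_b·(sin φ − φ·cos φ) = 60.714764·(0.53999062 − 0.57042596·0.84167104) = 3.635576

x=69.803503 y=3.635576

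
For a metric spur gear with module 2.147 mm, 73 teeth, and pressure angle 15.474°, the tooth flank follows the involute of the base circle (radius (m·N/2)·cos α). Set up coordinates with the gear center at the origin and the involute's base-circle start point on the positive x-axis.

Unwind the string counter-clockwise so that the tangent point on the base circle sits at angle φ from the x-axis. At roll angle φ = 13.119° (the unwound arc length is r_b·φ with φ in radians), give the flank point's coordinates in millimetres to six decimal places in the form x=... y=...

pitch radius r_p = m·N/2 = 2.147·73/2 = 78.365500
base radius r_b = r_p·cos α = 78.365500·cos 15.474° = 75.524878
roll angle φ = 13.119° = 0.22896974 rad
x = r_b·(cos φ + φ·sin φ) = 75.524878·(0.97390075 + 0.22896974·0.22697428) = 77.478782
y = r_b·(sin φ − φ·cos φ) = 75.524878·(0.22697428 − 0.22896974·0.97390075) = 0.300625

x=77.478782 y=0.300625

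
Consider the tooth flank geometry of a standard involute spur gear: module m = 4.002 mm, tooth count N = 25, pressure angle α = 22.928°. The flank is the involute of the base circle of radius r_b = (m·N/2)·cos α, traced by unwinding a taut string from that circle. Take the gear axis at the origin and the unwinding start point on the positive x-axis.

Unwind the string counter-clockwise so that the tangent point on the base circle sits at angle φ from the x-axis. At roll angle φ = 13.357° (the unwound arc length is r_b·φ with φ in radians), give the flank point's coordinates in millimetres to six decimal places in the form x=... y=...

pitch radius r_p = m·N/2 = 4.002·25/2 = 50.025000
base radius r_b = r_p·cos α = 50.025000·cos 22.928° = 46.072782
roll angle φ = 13.357° = 0.23312363 rad
x = r_b·(cos φ + φ·sin φ) = 46.072782·(0.97294953 + 0.23312363·0.23101778) = 47.307773
y = r_b·(sin φ − φ·cos φ) = 46.072782·(0.23101778 − 0.23312363·0.97294953) = 0.193517

x=47.307773 y=0.193517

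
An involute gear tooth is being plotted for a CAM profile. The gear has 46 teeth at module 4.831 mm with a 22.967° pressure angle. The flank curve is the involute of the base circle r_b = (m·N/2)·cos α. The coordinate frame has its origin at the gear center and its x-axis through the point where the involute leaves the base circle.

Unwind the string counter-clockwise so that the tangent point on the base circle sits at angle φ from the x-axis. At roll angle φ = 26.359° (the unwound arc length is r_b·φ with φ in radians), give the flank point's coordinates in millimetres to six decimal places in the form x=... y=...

x=112.565195 y=3.250686

pitch radius r_p = m·N/2 = 4.831·46/2 = 111.113000
base radius r_b = r_p·cos α = 111.113000·cos 22.967° = 102.305044
roll angle φ = 26.359° = 0.46005134 rad
x = r_b·(cos φ + φ·sin φ) = 102.305044·(0.89602971 + 0.46005134·0.44399411) = 112.565195
y = r_b·(sin φ − φ·cos φ) = 102.305044·(0.44399411 − 0.46005134·0.89602971) = 3.250686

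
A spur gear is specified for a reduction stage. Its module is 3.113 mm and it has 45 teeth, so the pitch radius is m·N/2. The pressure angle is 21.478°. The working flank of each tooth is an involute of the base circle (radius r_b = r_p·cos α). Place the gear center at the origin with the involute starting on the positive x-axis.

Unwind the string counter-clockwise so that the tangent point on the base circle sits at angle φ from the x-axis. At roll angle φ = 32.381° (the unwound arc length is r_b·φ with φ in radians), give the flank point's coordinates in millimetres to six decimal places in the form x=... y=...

pitch radius r_p = m·N/2 = 3.113·45/2 = 70.042500
base radius r_b = r_p·cos α = 70.042500·cos 21.478° = 65.178625
roll angle φ = 32.381° = 0.56515507 rad
x = r_b·(cos φ + φ·sin φ) = 65.178625·(0.84450557 + 0.56515507·0.53554678) = 74.771128
y = r_b·(sin φ − φ·cos φ) = 65.178625·(0.53554678 − 0.56515507·0.84450557) = 3.797970

x=74.771128 y=3.797970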